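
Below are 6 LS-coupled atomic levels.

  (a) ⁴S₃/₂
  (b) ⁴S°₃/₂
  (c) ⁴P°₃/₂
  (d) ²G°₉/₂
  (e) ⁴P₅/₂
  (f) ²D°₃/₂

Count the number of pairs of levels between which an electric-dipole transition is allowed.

(a)–(b): forbidden (ΔL).
(a)–(c): allowed.
(a)–(d): forbidden (ΔS, ΔL, ΔJ).
(a)–(e): forbidden (parity).
(a)–(f): forbidden (ΔS, ΔL).
(b)–(c): forbidden (parity).
(b)–(d): forbidden (parity, ΔS, ΔL, ΔJ).
(b)–(e): allowed.
(b)–(f): forbidden (parity, ΔS, ΔL).
(c)–(d): forbidden (parity, ΔS, ΔL, ΔJ).
(c)–(e): allowed.
(c)–(f): forbidden (parity, ΔS).
(d)–(e): forbidden (ΔS, ΔL, ΔJ).
(d)–(f): forbidden (parity, ΔL, ΔJ).
(e)–(f): forbidden (ΔS).
Allowed pairs: 3 of 15.

3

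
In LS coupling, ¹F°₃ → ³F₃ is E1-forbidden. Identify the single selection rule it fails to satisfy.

the ΔS = 0 rule

ΔJ = 0, ±1 (not J=0↔0): J: 3 → 3, ΔJ = +0 — ok.
Parity must change: odd → even — ok.
ΔS = 0: S: 0 → 1 — fails.
ΔL = 0, ±1 (not L=0↔0): L: 3 → 3, ΔL = +0 — ok.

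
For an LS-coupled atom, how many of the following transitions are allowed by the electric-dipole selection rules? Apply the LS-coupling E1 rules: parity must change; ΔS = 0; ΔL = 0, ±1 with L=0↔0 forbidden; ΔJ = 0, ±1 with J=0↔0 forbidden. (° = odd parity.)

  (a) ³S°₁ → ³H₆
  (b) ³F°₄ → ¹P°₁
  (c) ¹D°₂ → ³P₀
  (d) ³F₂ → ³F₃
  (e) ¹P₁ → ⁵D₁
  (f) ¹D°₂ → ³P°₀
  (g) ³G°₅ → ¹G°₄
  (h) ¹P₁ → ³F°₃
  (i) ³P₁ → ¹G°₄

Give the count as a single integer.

(a) forbidden (ΔL, ΔJ fail)
(b) forbidden (parity, ΔS, ΔL, ΔJ fail)
(c) forbidden (ΔS, ΔJ fail)
(d) forbidden (parity fails)
(e) forbidden (parity, ΔS fail)
(f) forbidden (parity, ΔS, ΔJ fail)
(g) forbidden (parity, ΔS fail)
(h) forbidden (ΔS, ΔL, ΔJ fail)
(i) forbidden (ΔS, ΔL, ΔJ fail)
Total allowed: 0 of 9.

0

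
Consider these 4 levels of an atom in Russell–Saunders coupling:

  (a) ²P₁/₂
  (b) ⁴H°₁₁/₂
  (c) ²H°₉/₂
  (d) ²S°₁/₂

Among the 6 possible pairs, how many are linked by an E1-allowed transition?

(a)–(b): forbidden (ΔS, ΔL, ΔJ).
(a)–(c): forbidden (ΔL, ΔJ).
(a)–(d): allowed.
(b)–(c): forbidden (parity, ΔS).
(b)–(d): forbidden (parity, ΔS, ΔL, ΔJ).
(c)–(d): forbidden (parity, ΔL, ΔJ).
Allowed pairs: 1 of 6.

1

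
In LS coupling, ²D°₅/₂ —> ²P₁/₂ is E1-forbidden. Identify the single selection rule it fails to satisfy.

the ΔJ = 0, ±1 rule

Initial level: S=1/2, L=2, J=5/2, parity odd. Final level: S=1/2, L=1, J=1/2, parity even.
Parity must change: odd → even — ✓.
ΔS = 0: S: 1/2 → 1/2 — ✓.
ΔL = 0, ±1 (not L=0↔0): L: 2 → 1, ΔL = -1 — ✓.
ΔJ = 0, ±1 (not J=0↔0): J: 5/2 → 1/2, ΔJ = -2 — ✗.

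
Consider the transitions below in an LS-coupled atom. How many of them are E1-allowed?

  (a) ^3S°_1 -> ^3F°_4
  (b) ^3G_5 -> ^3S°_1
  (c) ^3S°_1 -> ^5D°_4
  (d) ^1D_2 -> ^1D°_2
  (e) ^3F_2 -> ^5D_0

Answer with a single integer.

1

(a) forbidden (parity, ΔL, ΔJ fail)
(b) forbidden (ΔL, ΔJ fail)
(c) forbidden (parity, ΔS, ΔL, ΔJ fail)
(d) allowed
(e) forbidden (parity, ΔS, ΔJ fail)
Total allowed: 1 of 5.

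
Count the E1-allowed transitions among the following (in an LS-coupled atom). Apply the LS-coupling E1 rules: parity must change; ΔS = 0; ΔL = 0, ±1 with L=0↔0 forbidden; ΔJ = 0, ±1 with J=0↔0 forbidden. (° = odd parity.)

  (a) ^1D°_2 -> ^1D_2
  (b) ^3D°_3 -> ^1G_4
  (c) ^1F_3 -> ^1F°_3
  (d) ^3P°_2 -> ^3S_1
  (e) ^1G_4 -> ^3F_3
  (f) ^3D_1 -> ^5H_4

(a) allowed
(b) forbidden (ΔS, ΔL fail)
(c) allowed
(d) allowed
(e) forbidden (parity, ΔS fail)
(f) forbidden (parity, ΔS, ΔL, ΔJ fail)
Total allowed: 3 of 6.

3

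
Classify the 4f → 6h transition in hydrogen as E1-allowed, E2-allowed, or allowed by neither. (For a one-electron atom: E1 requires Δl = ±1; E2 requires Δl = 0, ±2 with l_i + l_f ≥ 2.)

E2

Δl = 5 − 3 = +2; l_i + l_f = 8.
E1 (Δl = ±1): not satisfied.
E2 (Δl = 0,±2, l_i+l_f ≥ 2): satisfied.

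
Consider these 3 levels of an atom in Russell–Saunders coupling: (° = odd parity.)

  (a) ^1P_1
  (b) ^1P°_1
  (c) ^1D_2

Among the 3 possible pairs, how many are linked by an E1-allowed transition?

2

(a)–(b): allowed.
(a)–(c): forbidden (parity).
(b)–(c): allowed.
Allowed pairs: 2 of 3.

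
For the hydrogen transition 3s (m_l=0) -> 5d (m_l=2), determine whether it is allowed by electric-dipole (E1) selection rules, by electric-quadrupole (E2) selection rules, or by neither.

Δl = 2 − 0 = +2; l_i + l_f = 2.
Δm_l = +2.
E1 (Δl = ±1, |Δm_l| ≤ 1): not satisfied.
E2 (Δl = 0,±2, l_i+l_f ≥ 2, |Δm_l| ≤ 2): satisfied.

E2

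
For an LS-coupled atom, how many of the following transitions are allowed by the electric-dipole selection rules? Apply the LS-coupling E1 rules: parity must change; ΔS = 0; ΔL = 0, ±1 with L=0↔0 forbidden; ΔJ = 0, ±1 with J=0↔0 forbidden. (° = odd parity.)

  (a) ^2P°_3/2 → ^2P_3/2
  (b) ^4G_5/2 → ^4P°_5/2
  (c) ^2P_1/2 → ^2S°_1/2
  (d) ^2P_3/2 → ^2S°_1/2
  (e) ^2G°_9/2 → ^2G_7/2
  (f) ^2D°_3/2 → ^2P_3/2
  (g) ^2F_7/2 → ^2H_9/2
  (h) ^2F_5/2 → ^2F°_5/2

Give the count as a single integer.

(a) allowed
(b) forbidden (ΔL fails)
(c) allowed
(d) allowed
(e) allowed
(f) allowed
(g) forbidden (parity, ΔL fail)
(h) allowed
Total allowed: 6 of 8.

6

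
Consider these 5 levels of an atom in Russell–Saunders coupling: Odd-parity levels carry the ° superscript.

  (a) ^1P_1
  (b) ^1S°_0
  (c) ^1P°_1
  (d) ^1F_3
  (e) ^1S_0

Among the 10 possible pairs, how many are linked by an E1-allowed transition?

3

(a)–(b): allowed.
(a)–(c): allowed.
(a)–(d): forbidden (parity, ΔL, ΔJ).
(a)–(e): forbidden (parity).
(b)–(c): forbidden (parity).
(b)–(d): forbidden (ΔL, ΔJ).
(b)–(e): forbidden (ΔL, ΔJ).
(c)–(d): forbidden (ΔL, ΔJ).
(c)–(e): allowed.
(d)–(e): forbidden (parity, ΔL, ΔJ).
Allowed pairs: 3 of 10.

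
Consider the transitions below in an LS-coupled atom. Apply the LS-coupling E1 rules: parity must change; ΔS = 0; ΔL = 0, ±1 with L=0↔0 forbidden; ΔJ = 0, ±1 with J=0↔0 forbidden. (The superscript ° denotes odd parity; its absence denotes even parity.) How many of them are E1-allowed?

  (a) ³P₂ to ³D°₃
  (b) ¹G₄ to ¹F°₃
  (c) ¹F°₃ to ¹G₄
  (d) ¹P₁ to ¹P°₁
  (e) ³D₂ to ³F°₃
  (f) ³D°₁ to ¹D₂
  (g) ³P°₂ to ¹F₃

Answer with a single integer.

(a) allowed
(b) allowed
(c) allowed
(d) allowed
(e) allowed
(f) forbidden (ΔS fails)
(g) forbidden (ΔS, ΔL fail)
Total allowed: 5 of 7.

5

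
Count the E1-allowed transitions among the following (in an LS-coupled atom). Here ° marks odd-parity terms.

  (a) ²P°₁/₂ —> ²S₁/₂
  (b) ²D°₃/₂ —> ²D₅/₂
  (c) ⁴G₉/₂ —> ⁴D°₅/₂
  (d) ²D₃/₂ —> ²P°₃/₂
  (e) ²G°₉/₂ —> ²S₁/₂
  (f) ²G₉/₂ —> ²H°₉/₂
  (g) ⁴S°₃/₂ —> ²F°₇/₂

4

(a) allowed
(b) allowed
(c) forbidden (ΔL, ΔJ fail)
(d) allowed
(e) forbidden (ΔL, ΔJ fail)
(f) allowed
(g) forbidden (parity, ΔS, ΔL, ΔJ fail)
Total allowed: 4 of 7.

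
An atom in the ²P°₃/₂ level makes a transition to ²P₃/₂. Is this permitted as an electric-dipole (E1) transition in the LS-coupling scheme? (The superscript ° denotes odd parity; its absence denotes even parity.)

Initial level: S=1/2, L=1, J=3/2, parity odd. Final level: S=1/2, L=1, J=3/2, parity even.
Parity must change: odd → even — ok.
ΔS = 0: S: 1/2 → 1/2 — ok.
ΔL = 0, ±1 (not L=0↔0): L: 1 → 1, ΔL = +0 — ok.
ΔJ = 0, ±1 (not J=0↔0): J: 3/2 → 3/2, ΔJ = +0 — ok.
All four E1 rules are satisfied.

allowed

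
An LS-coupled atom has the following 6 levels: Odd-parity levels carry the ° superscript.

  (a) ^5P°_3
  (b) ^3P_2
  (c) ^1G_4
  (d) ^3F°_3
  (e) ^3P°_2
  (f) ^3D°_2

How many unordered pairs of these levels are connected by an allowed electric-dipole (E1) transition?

2

(a)–(b): forbidden (ΔS).
(a)–(c): forbidden (ΔS, ΔL).
(a)–(d): forbidden (parity, ΔS, ΔL).
(a)–(e): forbidden (parity, ΔS).
(a)–(f): forbidden (parity, ΔS).
(b)–(c): forbidden (parity, ΔS, ΔL, ΔJ).
(b)–(d): forbidden (ΔL).
(b)–(e): allowed.
(b)–(f): allowed.
(c)–(d): forbidden (ΔS).
(c)–(e): forbidden (ΔS, ΔL, ΔJ).
(c)–(f): forbidden (ΔS, ΔL, ΔJ).
(d)–(e): forbidden (parity, ΔL).
(d)–(f): forbidden (parity).
(e)–(f): forbidden (parity).
Allowed pairs: 2 of 15.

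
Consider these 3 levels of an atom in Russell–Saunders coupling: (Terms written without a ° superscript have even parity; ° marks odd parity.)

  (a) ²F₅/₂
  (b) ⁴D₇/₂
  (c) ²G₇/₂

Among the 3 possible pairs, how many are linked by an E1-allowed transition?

(a)–(b): forbidden (parity, ΔS).
(a)–(c): forbidden (parity).
(b)–(c): forbidden (parity, ΔS, ΔL).
Allowed pairs: 0 of 3.

0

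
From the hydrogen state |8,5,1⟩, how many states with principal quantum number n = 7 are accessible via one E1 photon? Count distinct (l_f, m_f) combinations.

6

E1 requires Δl = ±1, so l_f ∈ {4, 6}; with 0 ≤ l_f ≤ n_f−1 = 6, the allowed l_f values are {4, 6}.
For l_f = 4: m_f ∈ {m_i−1, m_i, m_i+1} ∩ [−4, 4] = {0, 1, 2} → 3 states.
For l_f = 6: m_f ∈ {m_i−1, m_i, m_i+1} ∩ [−6, 6] = {0, 1, 2} → 3 states.
Total: 6.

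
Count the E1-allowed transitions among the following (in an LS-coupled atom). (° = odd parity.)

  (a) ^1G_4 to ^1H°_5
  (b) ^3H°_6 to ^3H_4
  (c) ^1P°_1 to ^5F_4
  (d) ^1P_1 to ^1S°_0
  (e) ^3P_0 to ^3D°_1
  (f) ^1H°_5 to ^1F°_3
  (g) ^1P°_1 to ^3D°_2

3

(a) allowed
(b) forbidden (ΔJ fails)
(c) forbidden (ΔS, ΔL, ΔJ fail)
(d) allowed
(e) allowed
(f) forbidden (parity, ΔL, ΔJ fail)
(g) forbidden (parity, ΔS fail)
Total allowed: 3 of 7.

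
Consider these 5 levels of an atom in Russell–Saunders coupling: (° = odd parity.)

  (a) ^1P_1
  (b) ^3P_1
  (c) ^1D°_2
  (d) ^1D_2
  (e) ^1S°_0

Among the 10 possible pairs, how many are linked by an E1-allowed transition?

(a)–(b): forbidden (parity, ΔS).
(a)–(c): allowed.
(a)–(d): forbidden (parity).
(a)–(e): allowed.
(b)–(c): forbidden (ΔS).
(b)–(d): forbidden (parity, ΔS).
(b)–(e): forbidden (ΔS).
(c)–(d): allowed.
(c)–(e): forbidden (parity, ΔL, ΔJ).
(d)–(e): forbidden (ΔL, ΔJ).
Allowed pairs: 3 of 10.

3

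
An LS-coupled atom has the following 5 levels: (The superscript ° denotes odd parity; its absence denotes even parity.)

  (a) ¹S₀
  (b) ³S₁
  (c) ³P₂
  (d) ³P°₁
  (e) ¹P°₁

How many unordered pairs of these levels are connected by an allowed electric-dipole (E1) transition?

3

(a)–(b): forbidden (parity, ΔS, ΔL).
(a)–(c): forbidden (parity, ΔS, ΔJ).
(a)–(d): forbidden (ΔS).
(a)–(e): allowed.
(b)–(c): forbidden (parity).
(b)–(d): allowed.
(b)–(e): forbidden (ΔS).
(c)–(d): allowed.
(c)–(e): forbidden (ΔS).
(d)–(e): forbidden (parity, ΔS).
Allowed pairs: 3 of 10.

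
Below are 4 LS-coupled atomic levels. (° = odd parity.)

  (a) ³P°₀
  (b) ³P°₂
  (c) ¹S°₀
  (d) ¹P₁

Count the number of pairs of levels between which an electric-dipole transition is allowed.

(a)–(b): forbidden (parity, ΔJ).
(a)–(c): forbidden (parity, ΔS, ΔJ).
(a)–(d): forbidden (ΔS).
(b)–(c): forbidden (parity, ΔS, ΔJ).
(b)–(d): forbidden (ΔS).
(c)–(d): allowed.
Allowed pairs: 1 of 6.

1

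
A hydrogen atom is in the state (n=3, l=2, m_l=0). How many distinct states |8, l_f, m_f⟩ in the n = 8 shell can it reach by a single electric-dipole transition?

6

E1 requires Δl = ±1, so l_f ∈ {1, 3}; with 0 ≤ l_f ≤ n_f−1 = 7, the allowed l_f values are {1, 3}.
For l_f = 1: m_f ∈ {m_i−1, m_i, m_i+1} ∩ [−1, 1] = {-1, 0, 1} → 3 states.
For l_f = 3: m_f ∈ {m_i−1, m_i, m_i+1} ∩ [−3, 3] = {-1, 0, 1} → 3 states.
Total: 6.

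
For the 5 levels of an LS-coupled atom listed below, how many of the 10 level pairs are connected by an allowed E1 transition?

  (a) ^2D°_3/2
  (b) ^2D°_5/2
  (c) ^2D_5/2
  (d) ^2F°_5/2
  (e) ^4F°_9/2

(a)–(b): forbidden (parity).
(a)–(c): allowed.
(a)–(d): forbidden (parity).
(a)–(e): forbidden (parity, ΔS, ΔJ).
(b)–(c): allowed.
(b)–(d): forbidden (parity).
(b)–(e): forbidden (parity, ΔS, ΔJ).
(c)–(d): allowed.
(c)–(e): forbidden (ΔS, ΔJ).
(d)–(e): forbidden (parity, ΔS, ΔJ).
Allowed pairs: 3 of 10.

3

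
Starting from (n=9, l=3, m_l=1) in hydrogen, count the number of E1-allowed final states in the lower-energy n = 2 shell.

0

E1 requires l_f ∈ {2, 4}, but neither lies in [0, 1], so no final state is reachable.
Total: 0.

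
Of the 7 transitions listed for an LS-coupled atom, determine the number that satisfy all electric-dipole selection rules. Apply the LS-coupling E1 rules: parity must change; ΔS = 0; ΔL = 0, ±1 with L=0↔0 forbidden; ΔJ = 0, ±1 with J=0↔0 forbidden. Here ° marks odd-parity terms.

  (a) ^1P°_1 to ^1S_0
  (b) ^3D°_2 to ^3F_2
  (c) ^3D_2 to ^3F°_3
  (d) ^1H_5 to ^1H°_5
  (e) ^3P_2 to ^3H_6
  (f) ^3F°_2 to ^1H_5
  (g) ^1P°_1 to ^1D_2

5

(a) allowed
(b) allowed
(c) allowed
(d) allowed
(e) forbidden (parity, ΔL, ΔJ fail)
(f) forbidden (ΔS, ΔL, ΔJ fail)
(g) allowed
Total allowed: 5 of 7.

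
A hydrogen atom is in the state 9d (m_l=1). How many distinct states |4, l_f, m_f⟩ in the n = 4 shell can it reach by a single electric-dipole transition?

5

E1 requires Δl = ±1, so l_f ∈ {1, 3}; with 0 ≤ l_f ≤ n_f−1 = 3, the allowed l_f values are {1, 3}.
For l_f = 1: m_f ∈ {m_i−1, m_i, m_i+1} ∩ [−1, 1] = {0, 1} → 2 states.
For l_f = 3: m_f ∈ {m_i−1, m_i, m_i+1} ∩ [−3, 3] = {0, 1, 2} → 3 states.
Total: 5.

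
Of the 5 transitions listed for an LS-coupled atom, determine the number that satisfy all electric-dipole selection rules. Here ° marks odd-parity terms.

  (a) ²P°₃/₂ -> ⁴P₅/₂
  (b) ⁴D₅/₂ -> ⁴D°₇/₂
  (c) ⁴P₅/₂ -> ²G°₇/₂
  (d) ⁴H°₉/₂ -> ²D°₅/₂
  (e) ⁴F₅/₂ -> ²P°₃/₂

(a) forbidden (ΔS fails)
(b) allowed
(c) forbidden (ΔS, ΔL fail)
(d) forbidden (parity, ΔS, ΔL, ΔJ fail)
(e) forbidden (ΔS, ΔL fail)
Total allowed: 1 of 5.

1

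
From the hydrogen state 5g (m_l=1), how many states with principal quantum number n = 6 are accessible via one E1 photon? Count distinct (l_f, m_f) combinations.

6

E1 requires Δl = ±1, so l_f ∈ {3, 5}; with 0 ≤ l_f ≤ n_f−1 = 5, the allowed l_f values are {3, 5}.
For l_f = 3: m_f ∈ {m_i−1, m_i, m_i+1} ∩ [−3, 3] = {0, 1, 2} → 3 states.
For l_f = 5: m_f ∈ {m_i−1, m_i, m_i+1} ∩ [−5, 5] = {0, 1, 2} → 3 states.
Total: 6.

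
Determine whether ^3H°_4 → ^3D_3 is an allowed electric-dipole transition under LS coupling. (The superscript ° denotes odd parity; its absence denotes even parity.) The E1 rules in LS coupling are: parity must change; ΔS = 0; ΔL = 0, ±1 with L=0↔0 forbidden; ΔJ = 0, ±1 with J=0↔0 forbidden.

Parity must change: odd → even — ✓.
ΔS = 0: S: 1 → 1 — ✓.
ΔL = 0, ±1 (not L=0↔0): L: 5 → 2, ΔL = -3 — ✗.
ΔJ = 0, ±1 (not J=0↔0): J: 4 → 3, ΔJ = -1 — ✓.
Rule(s) violated: ΔL.

forbidden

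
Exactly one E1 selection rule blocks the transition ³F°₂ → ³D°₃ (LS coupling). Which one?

parity

Initial level: S=1, L=3, J=2, parity odd. Final level: S=1, L=2, J=3, parity odd.
ΔL = 0, ±1 (not L=0↔0): L: 3 → 2, ΔL = -1 — ok.
ΔS = 0: S: 1 → 1 — ok.
ΔJ = 0, ±1 (not J=0↔0): J: 2 → 3, ΔJ = +1 — ok.
Parity must change: odd → odd — fails.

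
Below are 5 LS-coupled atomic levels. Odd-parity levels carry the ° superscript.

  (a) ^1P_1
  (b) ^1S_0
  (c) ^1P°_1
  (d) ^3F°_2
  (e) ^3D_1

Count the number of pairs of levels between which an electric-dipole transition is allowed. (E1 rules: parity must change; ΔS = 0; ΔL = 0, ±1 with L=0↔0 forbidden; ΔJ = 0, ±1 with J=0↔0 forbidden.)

(a)–(b): forbidden (parity).
(a)–(c): allowed.
(a)–(d): forbidden (ΔS, ΔL).
(a)–(e): forbidden (parity, ΔS).
(b)–(c): allowed.
(b)–(d): forbidden (ΔS, ΔL, ΔJ).
(b)–(e): forbidden (parity, ΔS, ΔL).
(c)–(d): forbidden (parity, ΔS, ΔL).
(c)–(e): forbidden (ΔS).
(d)–(e): allowed.
Allowed pairs: 3 of 10.

3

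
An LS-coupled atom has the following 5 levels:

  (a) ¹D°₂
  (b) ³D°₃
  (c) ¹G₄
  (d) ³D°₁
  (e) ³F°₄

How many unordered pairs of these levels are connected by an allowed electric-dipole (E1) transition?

(a)–(b): forbidden (parity, ΔS).
(a)–(c): forbidden (ΔL, ΔJ).
(a)–(d): forbidden (parity, ΔS).
(a)–(e): forbidden (parity, ΔS, ΔJ).
(b)–(c): forbidden (ΔS, ΔL).
(b)–(d): forbidden (parity, ΔJ).
(b)–(e): forbidden (parity).
(c)–(d): forbidden (ΔS, ΔL, ΔJ).
(c)–(e): forbidden (ΔS).
(d)–(e): forbidden (parity, ΔJ).
Allowed pairs: 0 of 10.

0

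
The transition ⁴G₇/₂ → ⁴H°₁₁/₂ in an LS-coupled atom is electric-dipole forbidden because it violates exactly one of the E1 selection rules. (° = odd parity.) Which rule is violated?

ΔJ = 0, ±1 (not J=0↔0): J: 7/2 → 11/2, ΔJ = +2 — ✗.
ΔL = 0, ±1 (not L=0↔0): L: 4 → 5, ΔL = +1 — ✓.
Parity must change: even → odd — ✓.
ΔS = 0: S: 3/2 → 3/2 — ✓.

the ΔJ = 0, ±1 rule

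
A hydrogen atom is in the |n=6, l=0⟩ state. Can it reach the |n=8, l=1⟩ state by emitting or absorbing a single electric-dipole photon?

allowed

Initial l = 0, final l = 1, so Δl = +1. E1 requires Δl = ±1: ✓.
All E1 selection rules are satisfied.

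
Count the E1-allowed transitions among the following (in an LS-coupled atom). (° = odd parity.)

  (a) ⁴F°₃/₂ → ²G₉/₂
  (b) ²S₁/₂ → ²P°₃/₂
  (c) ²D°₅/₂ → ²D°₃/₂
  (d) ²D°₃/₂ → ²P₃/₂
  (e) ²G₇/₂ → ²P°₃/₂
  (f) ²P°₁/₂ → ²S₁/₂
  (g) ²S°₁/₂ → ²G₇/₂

(a) forbidden (ΔS, ΔJ fail)
(b) allowed
(c) forbidden (parity fails)
(d) allowed
(e) forbidden (ΔL, ΔJ fail)
(f) allowed
(g) forbidden (ΔL, ΔJ fail)
Total allowed: 3 of 7.

3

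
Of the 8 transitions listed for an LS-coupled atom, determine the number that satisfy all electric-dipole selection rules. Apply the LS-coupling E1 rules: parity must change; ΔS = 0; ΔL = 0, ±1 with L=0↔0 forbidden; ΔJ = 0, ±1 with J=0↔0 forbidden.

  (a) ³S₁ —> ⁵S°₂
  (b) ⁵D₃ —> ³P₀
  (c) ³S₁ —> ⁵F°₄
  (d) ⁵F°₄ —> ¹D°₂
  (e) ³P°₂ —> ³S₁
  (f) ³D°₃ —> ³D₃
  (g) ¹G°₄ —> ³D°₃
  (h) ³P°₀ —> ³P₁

(a) forbidden (ΔS, ΔL fail)
(b) forbidden (parity, ΔS, ΔJ fail)
(c) forbidden (ΔS, ΔL, ΔJ fail)
(d) forbidden (parity, ΔS, ΔJ fail)
(e) allowed
(f) allowed
(g) forbidden (parity, ΔS, ΔL fail)
(h) allowed
Total allowed: 3 of 8.

3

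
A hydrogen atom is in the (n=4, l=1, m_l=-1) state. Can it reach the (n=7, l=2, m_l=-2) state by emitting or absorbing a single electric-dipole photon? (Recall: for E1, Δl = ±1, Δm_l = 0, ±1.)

Δl = 2 − 1 = +1; the E1 rule Δl = ±1 is ok.
Δm_l = -2 − (-1) = -1. E1 requires Δm_l = 0, ±1: ok.
All E1 selection rules are satisfied.

allowed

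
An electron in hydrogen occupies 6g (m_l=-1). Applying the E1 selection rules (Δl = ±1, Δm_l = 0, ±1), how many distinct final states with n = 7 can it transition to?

6

E1 requires Δl = ±1, so l_f ∈ {3, 5}; with 0 ≤ l_f ≤ n_f−1 = 6, the allowed l_f values are {3, 5}.
For l_f = 3: m_f ∈ {m_i−1, m_i, m_i+1} ∩ [−3, 3] = {-2, -1, 0} → 3 states.
For l_f = 5: m_f ∈ {m_i−1, m_i, m_i+1} ∩ [−5, 5] = {-2, -1, 0} → 3 states.
Total: 6.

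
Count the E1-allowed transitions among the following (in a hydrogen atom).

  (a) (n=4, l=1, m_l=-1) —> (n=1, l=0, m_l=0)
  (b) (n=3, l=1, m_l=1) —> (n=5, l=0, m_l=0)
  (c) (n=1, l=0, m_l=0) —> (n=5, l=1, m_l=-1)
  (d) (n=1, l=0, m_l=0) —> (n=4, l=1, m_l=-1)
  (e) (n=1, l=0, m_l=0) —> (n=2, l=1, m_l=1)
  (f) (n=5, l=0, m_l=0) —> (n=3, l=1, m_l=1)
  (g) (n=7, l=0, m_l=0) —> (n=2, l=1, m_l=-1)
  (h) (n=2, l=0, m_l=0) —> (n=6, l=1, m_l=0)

8

(a) allowed
(b) allowed
(c) allowed
(d) allowed
(e) allowed
(f) allowed
(g) allowed
(h) allowed
Total allowed: 8 of 8.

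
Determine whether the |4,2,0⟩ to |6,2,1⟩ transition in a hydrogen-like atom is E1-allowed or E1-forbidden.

Δl = 2 − 2 = +0; the E1 rule Δl = ±1 is violated.
m_l: 0 → 1 (Δm_l = +1). |Δm_l| ≤ 1 satisfied.
The transition is electric-dipole forbidden.

forbidden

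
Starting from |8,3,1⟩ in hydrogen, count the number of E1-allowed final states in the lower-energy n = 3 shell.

3

E1 requires Δl = ±1, so l_f ∈ {2, 4}; with 0 ≤ l_f ≤ n_f−1 = 2, the allowed l_f values are {2}.
For l_f = 2: m_f ∈ {m_i−1, m_i, m_i+1} ∩ [−2, 2] = {0, 1, 2} → 3 states.
Total: 3.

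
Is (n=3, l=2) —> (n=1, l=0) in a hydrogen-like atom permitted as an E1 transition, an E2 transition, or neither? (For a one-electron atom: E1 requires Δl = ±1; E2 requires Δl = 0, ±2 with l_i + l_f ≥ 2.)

E2

Δl = 0 − 2 = -2; l_i + l_f = 2.
E1 (Δl = ±1): not satisfied.
E2 (Δl = 0,±2, l_i+l_f ≥ 2): satisfied.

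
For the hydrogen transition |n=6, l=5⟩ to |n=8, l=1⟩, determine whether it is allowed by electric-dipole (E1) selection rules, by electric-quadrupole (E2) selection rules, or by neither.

Δl = 1 − 5 = -4; l_i + l_f = 6.
E1 (Δl = ±1): not satisfied.
E2 (Δl = 0,±2, l_i+l_f ≥ 2): not satisfied.

neither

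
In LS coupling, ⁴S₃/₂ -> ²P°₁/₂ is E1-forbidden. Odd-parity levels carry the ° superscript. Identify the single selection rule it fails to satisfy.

Reading off the term symbols: S 3/2→1/2, L 0→1, J 3/2→1/2, parity even→odd.
ΔJ = 0, ±1 (not J=0↔0): J: 3/2 → 1/2, ΔJ = -1 — ✓.
ΔS = 0: S: 3/2 → 1/2 — ✗.
ΔL = 0, ±1 (not L=0↔0): L: 0 → 1, ΔL = +1 — ✓.
Parity must change: even → odd — ✓.

the ΔS = 0 rule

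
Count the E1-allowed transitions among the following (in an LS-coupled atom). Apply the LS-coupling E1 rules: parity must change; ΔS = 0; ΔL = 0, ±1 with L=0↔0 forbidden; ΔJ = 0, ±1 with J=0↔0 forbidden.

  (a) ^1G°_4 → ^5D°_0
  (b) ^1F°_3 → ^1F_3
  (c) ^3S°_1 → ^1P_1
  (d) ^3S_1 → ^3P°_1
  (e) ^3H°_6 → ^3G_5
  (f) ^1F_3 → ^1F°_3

4

(a) forbidden (parity, ΔS, ΔL, ΔJ fail)
(b) allowed
(c) forbidden (ΔS fails)
(d) allowed
(e) allowed
(f) allowed
Total allowed: 4 of 6.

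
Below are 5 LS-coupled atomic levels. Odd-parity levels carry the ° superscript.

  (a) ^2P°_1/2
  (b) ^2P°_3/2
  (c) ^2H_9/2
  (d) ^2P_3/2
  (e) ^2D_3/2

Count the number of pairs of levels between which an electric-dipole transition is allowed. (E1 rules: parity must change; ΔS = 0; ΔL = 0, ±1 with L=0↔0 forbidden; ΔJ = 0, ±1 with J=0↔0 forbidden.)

(a)–(b): forbidden (parity).
(a)–(c): forbidden (ΔL, ΔJ).
(a)–(d): allowed.
(a)–(e): allowed.
(b)–(c): forbidden (ΔL, ΔJ).
(b)–(d): allowed.
(b)–(e): allowed.
(c)–(d): forbidden (parity, ΔL, ΔJ).
(c)–(e): forbidden (parity, ΔL, ΔJ).
(d)–(e): forbidden (parity).
Allowed pairs: 4 of 10.

4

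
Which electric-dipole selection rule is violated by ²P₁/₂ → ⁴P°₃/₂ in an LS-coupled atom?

Initial level: S=1/2, L=1, J=1/2, parity even. Final level: S=3/2, L=1, J=3/2, parity odd.
ΔS = 0: S: 1/2 → 3/2 — ✗.
Parity must change: even → odd — ✓.
ΔL = 0, ±1 (not L=0↔0): L: 1 → 1, ΔL = +0 — ✓.
ΔJ = 0, ±1 (not J=0↔0): J: 1/2 → 3/2, ΔJ = +1 — ✓.

the ΔS = 0 rule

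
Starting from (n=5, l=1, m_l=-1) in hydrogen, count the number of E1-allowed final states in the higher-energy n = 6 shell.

E1 requires Δl = ±1, so l_f ∈ {0, 2}; with 0 ≤ l_f ≤ n_f−1 = 5, the allowed l_f values are {0, 2}.
For l_f = 0: m_f ∈ {m_i−1, m_i, m_i+1} ∩ [−0, 0] = {0} → 1 state.
For l_f = 2: m_f ∈ {m_i−1, m_i, m_i+1} ∩ [−2, 2] = {-2, -1, 0} → 3 states.
Total: 4.

4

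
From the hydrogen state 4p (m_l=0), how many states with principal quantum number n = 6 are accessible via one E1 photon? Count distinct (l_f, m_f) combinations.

4

E1 requires Δl = ±1, so l_f ∈ {0, 2}; with 0 ≤ l_f ≤ n_f−1 = 5, the allowed l_f values are {0, 2}.
For l_f = 0: m_f ∈ {m_i−1, m_i, m_i+1} ∩ [−0, 0] = {0} → 1 state.
For l_f = 2: m_f ∈ {m_i−1, m_i, m_i+1} ∩ [−2, 2] = {-1, 0, 1} → 3 states.
Total: 4.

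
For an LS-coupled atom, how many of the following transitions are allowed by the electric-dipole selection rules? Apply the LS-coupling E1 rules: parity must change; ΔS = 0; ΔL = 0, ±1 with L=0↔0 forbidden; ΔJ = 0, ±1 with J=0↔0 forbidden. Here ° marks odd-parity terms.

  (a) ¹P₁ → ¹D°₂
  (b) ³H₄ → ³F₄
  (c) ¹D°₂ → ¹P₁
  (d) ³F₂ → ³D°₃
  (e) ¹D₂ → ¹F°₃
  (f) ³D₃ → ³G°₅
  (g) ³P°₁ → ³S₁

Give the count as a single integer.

5

(a) allowed
(b) forbidden (parity, ΔL fail)
(c) allowed
(d) allowed
(e) allowed
(f) forbidden (ΔL, ΔJ fail)
(g) allowed
Total allowed: 5 of 7.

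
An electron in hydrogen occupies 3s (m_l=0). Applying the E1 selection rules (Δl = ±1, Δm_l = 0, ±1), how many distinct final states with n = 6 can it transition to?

3

E1 requires Δl = ±1, so l_f ∈ {-1, 1}; with 0 ≤ l_f ≤ n_f−1 = 5, the allowed l_f values are {1}.
For l_f = 1: m_f ∈ {m_i−1, m_i, m_i+1} ∩ [−1, 1] = {-1, 0, 1} → 3 states.
Total: 3.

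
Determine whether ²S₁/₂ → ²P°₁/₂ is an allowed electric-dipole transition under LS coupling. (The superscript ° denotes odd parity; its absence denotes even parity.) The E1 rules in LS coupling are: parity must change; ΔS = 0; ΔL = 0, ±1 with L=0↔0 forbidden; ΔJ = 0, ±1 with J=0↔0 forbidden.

Initial level: S=1/2, L=0, J=1/2, parity even. Final level: S=1/2, L=1, J=1/2, parity odd.
Parity must change: even → odd — passes.
ΔS = 0: S: 1/2 → 1/2 — passes.
ΔL = 0, ±1 (not L=0↔0): L: 0 → 1, ΔL = +1 — passes.
ΔJ = 0, ±1 (not J=0↔0): J: 1/2 → 1/2, ΔJ = +0 — passes.
All four E1 rules are satisfied.

allowed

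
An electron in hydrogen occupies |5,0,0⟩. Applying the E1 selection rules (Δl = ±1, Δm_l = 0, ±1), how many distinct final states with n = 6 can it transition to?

E1 requires Δl = ±1, so l_f ∈ {-1, 1}; with 0 ≤ l_f ≤ n_f−1 = 5, the allowed l_f values are {1}.
For l_f = 1: m_f ∈ {m_i−1, m_i, m_i+1} ∩ [−1, 1] = {-1, 0, 1} → 3 states.
Total: 3.

3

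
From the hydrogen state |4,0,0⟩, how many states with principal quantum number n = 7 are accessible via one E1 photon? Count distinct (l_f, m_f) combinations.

E1 requires Δl = ±1, so l_f ∈ {-1, 1}; with 0 ≤ l_f ≤ n_f−1 = 6, the allowed l_f values are {1}.
For l_f = 1: m_f ∈ {m_i−1, m_i, m_i+1} ∩ [−1, 1] = {-1, 0, 1} → 3 states.
Total: 3.

3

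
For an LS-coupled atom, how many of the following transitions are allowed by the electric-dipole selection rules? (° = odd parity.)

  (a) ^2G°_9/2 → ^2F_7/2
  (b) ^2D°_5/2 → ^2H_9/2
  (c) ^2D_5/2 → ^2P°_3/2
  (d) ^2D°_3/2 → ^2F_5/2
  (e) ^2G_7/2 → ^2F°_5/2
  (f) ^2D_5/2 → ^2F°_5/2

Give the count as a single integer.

(a) allowed
(b) forbidden (ΔL, ΔJ fail)
(c) allowed
(d) allowed
(e) allowed
(f) allowed
Total allowed: 5 of 6.

5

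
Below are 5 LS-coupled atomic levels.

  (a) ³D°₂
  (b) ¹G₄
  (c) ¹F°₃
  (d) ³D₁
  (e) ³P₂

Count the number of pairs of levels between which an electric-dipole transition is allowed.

(a)–(b): forbidden (ΔS, ΔL, ΔJ).
(a)–(c): forbidden (parity, ΔS).
(a)–(d): allowed.
(a)–(e): allowed.
(b)–(c): allowed.
(b)–(d): forbidden (parity, ΔS, ΔL, ΔJ).
(b)–(e): forbidden (parity, ΔS, ΔL, ΔJ).
(c)–(d): forbidden (ΔS, ΔJ).
(c)–(e): forbidden (ΔS, ΔL).
(d)–(e): forbidden (parity).
Allowed pairs: 3 of 10.

3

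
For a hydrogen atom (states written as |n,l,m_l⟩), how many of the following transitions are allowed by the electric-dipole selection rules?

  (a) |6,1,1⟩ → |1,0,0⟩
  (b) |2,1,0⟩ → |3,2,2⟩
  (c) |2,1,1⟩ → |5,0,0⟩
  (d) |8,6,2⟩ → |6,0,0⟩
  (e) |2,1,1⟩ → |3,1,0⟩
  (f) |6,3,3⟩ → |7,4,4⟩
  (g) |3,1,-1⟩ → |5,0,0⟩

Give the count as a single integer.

(a) allowed
(b) forbidden — Δm_l = +2 (E1 requires Δm_l = 0, ±1)
(c) allowed
(d) forbidden — Δl = -6 (E1 requires Δl = ±1); Δm_l = -2 (E1 requires Δm_l = 0, ±1)
(e) forbidden — Δl = +0 (E1 requires Δl = ±1)
(f) allowed
(g) allowed
Total allowed: 4 of 7.

4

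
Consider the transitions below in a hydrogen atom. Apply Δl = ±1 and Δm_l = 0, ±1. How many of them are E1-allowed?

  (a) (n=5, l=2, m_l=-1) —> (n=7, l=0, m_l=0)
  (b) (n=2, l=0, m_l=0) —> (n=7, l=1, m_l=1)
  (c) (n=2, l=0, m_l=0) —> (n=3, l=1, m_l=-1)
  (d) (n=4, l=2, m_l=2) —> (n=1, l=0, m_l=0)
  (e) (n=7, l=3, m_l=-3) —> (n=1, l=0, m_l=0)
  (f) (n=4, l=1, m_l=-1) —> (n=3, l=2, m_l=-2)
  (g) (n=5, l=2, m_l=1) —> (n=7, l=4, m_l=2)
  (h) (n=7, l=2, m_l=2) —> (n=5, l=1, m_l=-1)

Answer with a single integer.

3

(a) forbidden — Δl = -2 (E1 requires Δl = ±1)
(b) allowed
(c) allowed
(d) forbidden — Δl = -2 (E1 requires Δl = ±1); Δm_l = -2 (E1 requires Δm_l = 0, ±1)
(e) forbidden — Δl = -3 (E1 requires Δl = ±1); Δm_l = +3 (E1 requires Δm_l = 0, ±1)
(f) allowed
(g) forbidden — Δl = +2 (E1 requires Δl = ±1)
(h) forbidden — Δm_l = -3 (E1 requires Δm_l = 0, ±1)
Total allowed: 3 of 8.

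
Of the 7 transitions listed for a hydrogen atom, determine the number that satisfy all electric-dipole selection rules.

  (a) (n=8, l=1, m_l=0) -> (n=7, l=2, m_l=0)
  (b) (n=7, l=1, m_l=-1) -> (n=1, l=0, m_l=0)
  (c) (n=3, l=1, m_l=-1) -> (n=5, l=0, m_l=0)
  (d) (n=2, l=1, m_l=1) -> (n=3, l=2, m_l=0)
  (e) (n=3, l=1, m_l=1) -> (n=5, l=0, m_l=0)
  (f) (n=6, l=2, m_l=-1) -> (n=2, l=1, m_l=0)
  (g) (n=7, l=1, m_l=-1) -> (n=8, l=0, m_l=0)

(a) allowed
(b) allowed
(c) allowed
(d) allowed
(e) allowed
(f) allowed
(g) allowed
Total allowed: 7 of 7.

7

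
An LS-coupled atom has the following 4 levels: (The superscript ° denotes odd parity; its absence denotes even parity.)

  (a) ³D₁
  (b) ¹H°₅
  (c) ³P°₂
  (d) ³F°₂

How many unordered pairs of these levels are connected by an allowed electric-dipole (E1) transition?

2

(a)–(b): forbidden (ΔS, ΔL, ΔJ).
(a)–(c): allowed.
(a)–(d): allowed.
(b)–(c): forbidden (parity, ΔS, ΔL, ΔJ).
(b)–(d): forbidden (parity, ΔS, ΔL, ΔJ).
(c)–(d): forbidden (parity, ΔL).
Allowed pairs: 2 of 6.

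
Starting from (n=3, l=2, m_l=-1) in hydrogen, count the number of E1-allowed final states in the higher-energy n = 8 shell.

5

E1 requires Δl = ±1, so l_f ∈ {1, 3}; with 0 ≤ l_f ≤ n_f−1 = 7, the allowed l_f values are {1, 3}.
For l_f = 1: m_f ∈ {m_i−1, m_i, m_i+1} ∩ [−1, 1] = {-1, 0} → 2 states.
For l_f = 3: m_f ∈ {m_i−1, m_i, m_i+1} ∩ [−3, 3] = {-2, -1, 0} → 3 states.
Total: 5.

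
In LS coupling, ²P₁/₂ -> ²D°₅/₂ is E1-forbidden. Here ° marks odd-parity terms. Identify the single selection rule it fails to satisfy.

ΔJ = 0, ±1 (not J=0↔0): J: 1/2 → 5/2, ΔJ = +2 — fails.
ΔS = 0: S: 1/2 → 1/2 — passes.
Parity must change: even → odd — passes.
ΔL = 0, ±1 (not L=0↔0): L: 1 → 2, ΔL = +1 — passes.

the ΔJ = 0, ±1 rule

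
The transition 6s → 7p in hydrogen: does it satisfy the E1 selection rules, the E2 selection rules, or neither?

E1

Δl = 1 − 0 = +1; l_i + l_f = 1.
E1 (Δl = ±1): satisfied.
E2 (Δl = 0,±2, l_i+l_f ≥ 2): not satisfied.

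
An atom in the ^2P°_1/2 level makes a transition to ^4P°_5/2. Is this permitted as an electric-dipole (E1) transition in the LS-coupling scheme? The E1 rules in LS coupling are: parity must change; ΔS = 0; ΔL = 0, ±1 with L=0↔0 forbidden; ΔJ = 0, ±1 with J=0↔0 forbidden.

forbidden

Reading off the term symbols: S 1/2→3/2, L 1→1, J 1/2→5/2, parity odd→odd.
Parity must change: odd → odd — fails.
ΔS = 0: S: 1/2 → 3/2 — fails.
ΔL = 0, ±1 (not L=0↔0): L: 1 → 1, ΔL = +0 — ok.
ΔJ = 0, ±1 (not J=0↔0): J: 1/2 → 5/2, ΔJ = +2 — fails.
Rule(s) violated: parity, ΔS, ΔJ.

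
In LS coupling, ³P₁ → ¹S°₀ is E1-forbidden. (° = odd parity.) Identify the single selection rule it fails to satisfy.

Reading off the term symbols: S 1→0, L 1→0, J 1→0, parity even→odd.
Parity must change: even → odd — satisfied.
ΔS = 0: S: 1 → 0 — violated.
ΔL = 0, ±1 (not L=0↔0): L: 1 → 0, ΔL = -1 — satisfied.
ΔJ = 0, ±1 (not J=0↔0): J: 1 → 0, ΔJ = -1 — satisfied.

the ΔS = 0 rule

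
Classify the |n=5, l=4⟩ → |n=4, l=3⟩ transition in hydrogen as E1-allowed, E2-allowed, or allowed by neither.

E1

Δl = 3 − 4 = -1; l_i + l_f = 7.
E1 (Δl = ±1): satisfied.
E2 (Δl = 0,±2, l_i+l_f ≥ 2): not satisfied.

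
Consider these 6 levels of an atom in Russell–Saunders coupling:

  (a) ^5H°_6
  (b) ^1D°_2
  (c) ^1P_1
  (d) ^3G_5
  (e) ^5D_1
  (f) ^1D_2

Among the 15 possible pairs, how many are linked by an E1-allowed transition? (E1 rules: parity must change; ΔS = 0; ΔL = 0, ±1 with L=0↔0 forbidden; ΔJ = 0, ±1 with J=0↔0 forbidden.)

2

(a)–(b): forbidden (parity, ΔS, ΔL, ΔJ).
(a)–(c): forbidden (ΔS, ΔL, ΔJ).
(a)–(d): forbidden (ΔS).
(a)–(e): forbidden (ΔL, ΔJ).
(a)–(f): forbidden (ΔS, ΔL, ΔJ).
(b)–(c): allowed.
(b)–(d): forbidden (ΔS, ΔL, ΔJ).
(b)–(e): forbidden (ΔS).
(b)–(f): allowed.
(c)–(d): forbidden (parity, ΔS, ΔL, ΔJ).
(c)–(e): forbidden (parity, ΔS).
(c)–(f): forbidden (parity).
(d)–(e): forbidden (parity, ΔS, ΔL, ΔJ).
(d)–(f): forbidden (parity, ΔS, ΔL, ΔJ).
(e)–(f): forbidden (parity, ΔS).
Allowed pairs: 2 of 15.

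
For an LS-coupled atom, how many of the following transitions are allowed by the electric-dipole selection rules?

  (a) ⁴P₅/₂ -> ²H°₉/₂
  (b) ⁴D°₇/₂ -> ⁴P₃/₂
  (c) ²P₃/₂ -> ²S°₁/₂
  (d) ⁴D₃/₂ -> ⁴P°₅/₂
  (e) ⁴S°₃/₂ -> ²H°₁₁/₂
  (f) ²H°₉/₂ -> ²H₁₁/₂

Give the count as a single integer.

(a) forbidden (ΔS, ΔL, ΔJ fail)
(b) forbidden (ΔJ fails)
(c) allowed
(d) allowed
(e) forbidden (parity, ΔS, ΔL, ΔJ fail)
(f) allowed
Total allowed: 3 of 6.

3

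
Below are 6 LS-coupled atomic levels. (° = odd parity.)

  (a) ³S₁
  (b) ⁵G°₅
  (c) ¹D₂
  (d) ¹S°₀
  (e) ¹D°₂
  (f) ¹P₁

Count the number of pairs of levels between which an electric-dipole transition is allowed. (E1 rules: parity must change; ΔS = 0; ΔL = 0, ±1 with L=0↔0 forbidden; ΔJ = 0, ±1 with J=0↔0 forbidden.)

3

(a)–(b): forbidden (ΔS, ΔL, ΔJ).
(a)–(c): forbidden (parity, ΔS, ΔL).
(a)–(d): forbidden (ΔS, ΔL).
(a)–(e): forbidden (ΔS, ΔL).
(a)–(f): forbidden (parity, ΔS).
(b)–(c): forbidden (ΔS, ΔL, ΔJ).
(b)–(d): forbidden (parity, ΔS, ΔL, ΔJ).
(b)–(e): forbidden (parity, ΔS, ΔL, ΔJ).
(b)–(f): forbidden (ΔS, ΔL, ΔJ).
(c)–(d): forbidden (ΔL, ΔJ).
(c)–(e): allowed.
(c)–(f): forbidden (parity).
(d)–(e): forbidden (parity, ΔL, ΔJ).
(d)–(f): allowed.
(e)–(f): allowed.
Allowed pairs: 3 of 15.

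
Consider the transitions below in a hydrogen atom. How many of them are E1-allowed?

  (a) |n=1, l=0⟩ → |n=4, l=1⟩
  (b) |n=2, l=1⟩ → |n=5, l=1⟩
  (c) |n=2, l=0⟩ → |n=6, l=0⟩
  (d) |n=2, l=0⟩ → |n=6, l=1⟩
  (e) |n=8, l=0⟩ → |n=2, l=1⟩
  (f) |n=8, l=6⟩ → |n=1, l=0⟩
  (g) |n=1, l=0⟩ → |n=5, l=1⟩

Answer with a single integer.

(a) allowed
(b) forbidden — Δl = +0 (E1 requires Δl = ±1)
(c) forbidden — Δl = +0 (E1 requires Δl = ±1)
(d) allowed
(e) allowed
(f) forbidden — Δl = -6 (E1 requires Δl = ±1)
(g) allowed
Total allowed: 4 of 7.

4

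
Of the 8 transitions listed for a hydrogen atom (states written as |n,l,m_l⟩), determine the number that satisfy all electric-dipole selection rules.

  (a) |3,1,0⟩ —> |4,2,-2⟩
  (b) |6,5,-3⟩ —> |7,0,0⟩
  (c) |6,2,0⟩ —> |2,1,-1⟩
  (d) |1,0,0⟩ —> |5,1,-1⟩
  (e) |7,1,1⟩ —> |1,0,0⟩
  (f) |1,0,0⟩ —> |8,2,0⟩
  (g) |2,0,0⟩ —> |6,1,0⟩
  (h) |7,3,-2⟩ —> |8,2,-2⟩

(a) forbidden — Δm_l = -2 (E1 requires Δm_l = 0, ±1)
(b) forbidden — Δl = -5 (E1 requires Δl = ±1); Δm_l = +3 (E1 requires Δm_l = 0, ±1)
(c) allowed
(d) allowed
(e) allowed
(f) forbidden — Δl = +2 (E1 requires Δl = ±1)
(g) allowed
(h) allowed
Total allowed: 5 of 8.

5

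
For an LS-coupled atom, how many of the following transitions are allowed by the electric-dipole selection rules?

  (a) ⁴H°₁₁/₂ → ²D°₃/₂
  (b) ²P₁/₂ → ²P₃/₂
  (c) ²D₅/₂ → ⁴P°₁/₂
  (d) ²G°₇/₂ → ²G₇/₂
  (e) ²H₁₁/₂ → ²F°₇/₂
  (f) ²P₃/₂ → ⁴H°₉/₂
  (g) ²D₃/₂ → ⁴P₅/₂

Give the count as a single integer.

1

(a) forbidden (parity, ΔS, ΔL, ΔJ fail)
(b) forbidden (parity fails)
(c) forbidden (ΔS, ΔJ fail)
(d) allowed
(e) forbidden (ΔL, ΔJ fail)
(f) forbidden (ΔS, ΔL, ΔJ fail)
(g) forbidden (parity, ΔS fail)
Total allowed: 1 of 7.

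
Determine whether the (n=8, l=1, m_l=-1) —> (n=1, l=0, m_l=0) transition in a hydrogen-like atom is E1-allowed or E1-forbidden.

allowed

l: 1 → 0 (Δl = -1). Δl = ±1 satisfied.
m_l: -1 → 0 (Δm_l = +1). |Δm_l| ≤ 1 satisfied.
All E1 selection rules are satisfied.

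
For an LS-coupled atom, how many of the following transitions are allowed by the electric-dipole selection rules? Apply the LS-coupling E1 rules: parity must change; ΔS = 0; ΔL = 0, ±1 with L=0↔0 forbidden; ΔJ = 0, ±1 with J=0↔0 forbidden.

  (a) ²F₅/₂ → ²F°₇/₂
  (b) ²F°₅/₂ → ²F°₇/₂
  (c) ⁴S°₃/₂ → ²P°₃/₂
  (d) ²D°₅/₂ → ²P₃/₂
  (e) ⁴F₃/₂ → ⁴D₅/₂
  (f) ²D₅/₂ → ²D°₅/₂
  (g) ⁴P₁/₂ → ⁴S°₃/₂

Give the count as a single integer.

(a) allowed
(b) forbidden (parity fails)
(c) forbidden (parity, ΔS fail)
(d) allowed
(e) forbidden (parity fails)
(f) allowed
(g) allowed
Total allowed: 4 of 7.

4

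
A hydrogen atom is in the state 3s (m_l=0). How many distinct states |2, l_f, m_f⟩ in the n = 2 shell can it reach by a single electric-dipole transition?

3

E1 requires Δl = ±1, so l_f ∈ {-1, 1}; with 0 ≤ l_f ≤ n_f−1 = 1, the allowed l_f values are {1}.
For l_f = 1: m_f ∈ {m_i−1, m_i, m_i+1} ∩ [−1, 1] = {-1, 0, 1} → 3 states.
Total: 3.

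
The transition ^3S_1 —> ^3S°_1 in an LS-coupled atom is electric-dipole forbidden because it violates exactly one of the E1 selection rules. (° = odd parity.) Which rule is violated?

the L=0 ↔ L=0 exclusion

Parity must change: even → odd — ok.
ΔS = 0: S: 1 → 1 — ok.
ΔL = 0, ±1 (not L=0↔0): L: 0 → 0, ΔL = +0 — fails.
ΔJ = 0, ±1 (not J=0↔0): J: 1 → 1, ΔJ = +0 — ok.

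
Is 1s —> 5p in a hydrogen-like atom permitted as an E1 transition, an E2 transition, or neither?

Δl = 1 − 0 = +1; l_i + l_f = 1.
E1 (Δl = ±1): satisfied.
E2 (Δl = 0,±2, l_i+l_f ≥ 2): not satisfied.

E1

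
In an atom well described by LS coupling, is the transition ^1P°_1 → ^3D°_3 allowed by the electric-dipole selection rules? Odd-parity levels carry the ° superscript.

Initial level: S=0, L=1, J=1, parity odd. Final level: S=1, L=2, J=3, parity odd.
Parity must change: odd → odd — fails.
ΔS = 0: S: 0 → 1 — fails.
ΔL = 0, ±1 (not L=0↔0): L: 1 → 2, ΔL = +1 — ok.
ΔJ = 0, ±1 (not J=0↔0): J: 1 → 3, ΔJ = +2 — fails.
Rule(s) violated: parity, ΔS, ΔJ.

forbidden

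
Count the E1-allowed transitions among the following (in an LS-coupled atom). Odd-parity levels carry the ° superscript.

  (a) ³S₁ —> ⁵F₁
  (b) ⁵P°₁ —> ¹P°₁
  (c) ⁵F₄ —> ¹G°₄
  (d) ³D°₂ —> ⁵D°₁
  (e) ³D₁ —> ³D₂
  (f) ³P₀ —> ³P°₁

1

(a) forbidden (parity, ΔS, ΔL fail)
(b) forbidden (parity, ΔS fail)
(c) forbidden (ΔS fails)
(d) forbidden (parity, ΔS fail)
(e) forbidden (parity fails)
(f) allowed
Total allowed: 1 of 6.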